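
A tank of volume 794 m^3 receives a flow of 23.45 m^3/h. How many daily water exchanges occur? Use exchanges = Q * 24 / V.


Daily flow volume = 23.45 m^3/h * 24 h = 562.8 m^3/day
Exchanges = daily flow / tank volume = 562.8 / 794 = 0.708816 exchanges/day

0.708816 exchanges/day


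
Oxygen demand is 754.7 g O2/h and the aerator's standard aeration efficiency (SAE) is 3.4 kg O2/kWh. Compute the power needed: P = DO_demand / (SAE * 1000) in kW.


SAE in g O2/kWh = 3.4 * 1000 = 3400 g/kWh
P = DO_demand / SAE_g = 754.7 / 3400 = 0.221971 kW

0.221971 kW


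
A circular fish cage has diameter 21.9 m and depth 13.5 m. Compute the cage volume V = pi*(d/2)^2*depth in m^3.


r = d/2 = 21.9/2 = 10.95 m
Base area = pi*r^2 = pi*10.95^2 = 376.68481 m^2
Volume = 376.68481 * 13.5 = 5085.24 m^3

5085.24 m^3


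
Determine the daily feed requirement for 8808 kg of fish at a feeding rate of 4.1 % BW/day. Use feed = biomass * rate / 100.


Feeding rate fraction = 4.1% / 100 = 0.041
Daily feed = 8808 kg * 0.041 = 361.128 kg/day

361.128 kg/day


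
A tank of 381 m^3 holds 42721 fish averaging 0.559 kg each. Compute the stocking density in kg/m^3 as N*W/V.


Total biomass = 42721 fish * 0.559 kg = 23881.039 kg
Density = total biomass / volume = 23881.039 / 381 = 62.6799 kg/m^3

62.6799 kg/m^3


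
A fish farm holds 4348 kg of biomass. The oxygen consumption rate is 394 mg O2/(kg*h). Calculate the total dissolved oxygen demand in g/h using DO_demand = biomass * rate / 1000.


Total O2 consumption (mg/h) = 4348 kg * 394 mg/(kg*h) = 1713112 mg/h
Convert to g/h: 1713112 / 1000 = 1713.112 g/h

1713.112 g/h


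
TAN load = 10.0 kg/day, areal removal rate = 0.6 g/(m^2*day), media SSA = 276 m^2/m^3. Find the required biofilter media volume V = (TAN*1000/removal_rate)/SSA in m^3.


A = 10.0*1000 / 0.6 = 16666.667 m^2
V = 16666.667 / 276 = 60.3865

60.3865 m^3


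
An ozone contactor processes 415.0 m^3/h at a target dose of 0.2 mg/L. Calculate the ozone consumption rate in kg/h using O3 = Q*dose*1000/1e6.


O3 demand (mg/h) = Q * dose * 1000 = 415.0 * 0.2 * 1000 = 83000 mg/h
Convert mg to kg: 83000 / 1e6 = 0.083 kg/h

0.083 kg/h


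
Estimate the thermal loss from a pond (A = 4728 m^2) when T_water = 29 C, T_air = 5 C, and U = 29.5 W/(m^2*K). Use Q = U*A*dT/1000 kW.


Temperature difference dT = 29 - 5 = 24 K
Heat loss (W) = U * A * dT = 29.5 * 4728 * 24 = 3347424 W
Convert to kW: 3347424 / 1000 = 3347.424 kW

3347.424 kW


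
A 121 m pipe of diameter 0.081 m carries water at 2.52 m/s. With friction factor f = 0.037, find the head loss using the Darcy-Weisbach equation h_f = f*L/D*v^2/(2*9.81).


v^2 = 2.52^2 = 6.3504 m^2/s^2
L/D = 121/0.081 = 1493.8272
h_f = f*(L/D)*v^2/(2g) = 0.037 * 1493.8272 * 6.3504 / 19.62 = 17.8897 m

17.8897 m


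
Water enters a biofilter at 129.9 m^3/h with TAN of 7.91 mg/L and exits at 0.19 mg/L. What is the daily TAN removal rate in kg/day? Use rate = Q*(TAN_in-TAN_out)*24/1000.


Concentration drop: TAN_in - TAN_out = 7.91 - 0.19 = 7.72 mg/L
Hourly TAN removed = Q * dTAN = 129.9 m^3/h * 7.72 mg/L = 1002.828 g/h  (m^3/h * mg/L = g/h)
Daily TAN removed = 1002.828 * 24 = 24067.872 g/day
Convert to kg/day: 24067.872 / 1000 = 24.067872 kg/day

24.067872 kg/day


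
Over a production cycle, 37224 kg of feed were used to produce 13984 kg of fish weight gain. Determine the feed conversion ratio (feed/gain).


FCR = feed consumed / weight gained
FCR = 37224 kg / 13984 kg = 2.6619

2.6619


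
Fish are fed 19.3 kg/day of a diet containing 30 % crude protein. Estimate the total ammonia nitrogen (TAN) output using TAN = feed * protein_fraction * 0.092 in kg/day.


Protein in feed = 19.3 * 30/100 = 5.79 kg/day
TAN = protein * 0.092 = 5.79 * 0.092 = 0.53268 kg/day

0.53268 kg/day


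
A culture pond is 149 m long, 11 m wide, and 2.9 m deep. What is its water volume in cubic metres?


Base area = L * W = 149 * 11 = 1639 m^2
Volume = area * depth = 1639 * 2.9 = 4753.1 m^3

4753.1 m^3


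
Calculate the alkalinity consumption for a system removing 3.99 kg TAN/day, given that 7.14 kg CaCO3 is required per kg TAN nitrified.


Alkalinity factor: 7.14 kg CaCO3 consumed per kg TAN nitrified
alk = 3.99 kg TAN * 7.14 = 28.4886 kg CaCO3/day

28.4886 kg CaCO3/day


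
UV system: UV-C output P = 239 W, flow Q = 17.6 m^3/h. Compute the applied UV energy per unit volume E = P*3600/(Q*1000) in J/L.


Energy delivered per hour = 239 W * 3600 s = 860400 J/h
Volume treated per hour = 17.6 m^3/h * 1000 = 17600 L/h
dose = 860400 / 17600 = 48.8864 J/L

48.8864 J/L


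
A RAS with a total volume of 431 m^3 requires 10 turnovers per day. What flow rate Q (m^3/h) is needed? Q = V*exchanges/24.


Daily recirculation volume = 431 m^3 * 10 = 4310 m^3/day
Flow rate Q = daily volume / 24 h = 4310 / 24 = 179.583 m^3/h

179.583 m^3/h


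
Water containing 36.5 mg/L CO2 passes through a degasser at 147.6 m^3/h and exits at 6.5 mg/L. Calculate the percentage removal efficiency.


CO2_out / CO2_in = 6.5 / 36.5 = 0.17808219
Fraction remaining = 0.17808219
efficiency = (1 - 0.17808219) * 100 = 82.1918 %

82.1918 %


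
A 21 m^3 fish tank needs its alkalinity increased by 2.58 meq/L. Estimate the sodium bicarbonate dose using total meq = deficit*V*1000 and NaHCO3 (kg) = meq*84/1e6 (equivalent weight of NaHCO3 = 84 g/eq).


Tank volume in L = 21 m^3 * 1000 = 21000 L
Total meq required = 2.58 meq/L * 21000 L = 54180 meq
NaHCO3 mass = 54180 meq * 84 mg/meq / 1e6 = 4.55112 kg

4.55112 kg


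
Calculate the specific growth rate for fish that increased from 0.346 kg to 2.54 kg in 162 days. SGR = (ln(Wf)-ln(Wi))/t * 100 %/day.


ln(W_f) = ln(2.54) = 0.93216408
ln(W_i) = ln(0.346) = -1.0613165
ln(W_f) - ln(W_i) = 0.93216408 - -1.0613165 = 1.9934806
SGR = 1.9934806 / 162 * 100 = 1.23054 %/day

1.23054 %/day


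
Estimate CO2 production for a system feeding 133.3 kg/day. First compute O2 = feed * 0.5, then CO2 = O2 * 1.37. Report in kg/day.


O2 = 133.3 * 0.5 = 66.65
CO2 = 66.65 * 1.37 = 91.3105

91.3105 kg/day


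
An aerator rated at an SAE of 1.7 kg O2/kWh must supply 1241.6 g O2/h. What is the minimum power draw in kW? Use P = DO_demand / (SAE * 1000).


SAE in g O2/kWh = 1.7 * 1000 = 1700 g/kWh
P = DO_demand / SAE_g = 1241.6 / 1700 = 0.730353 kW

0.730353 kW


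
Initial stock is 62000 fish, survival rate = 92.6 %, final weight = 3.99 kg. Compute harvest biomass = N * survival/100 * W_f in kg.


Survivors = 62000 * 92.6/100 = 57412 fish
Harvest biomass = survivors * W_f = 57412 * 3.99 = 229073.88 kg

229073.88 kg


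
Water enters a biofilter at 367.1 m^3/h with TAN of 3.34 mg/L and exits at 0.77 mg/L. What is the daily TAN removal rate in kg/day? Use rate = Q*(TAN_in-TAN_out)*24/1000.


Concentration drop: TAN_in - TAN_out = 3.34 - 0.77 = 2.57 mg/L
Hourly TAN removed = Q * dTAN = 367.1 m^3/h * 2.57 mg/L = 943.447 g/h  (m^3/h * mg/L = g/h)
Daily TAN removed = 943.447 * 24 = 22642.728 g/day
Convert to kg/day: 22642.728 / 1000 = 22.642728 kg/day

22.642728 kg/day


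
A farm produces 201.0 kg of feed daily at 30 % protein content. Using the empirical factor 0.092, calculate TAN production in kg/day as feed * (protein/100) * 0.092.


Protein in feed = 201.0 * 30/100 = 60.3 kg/day
TAN = protein * 0.092 = 60.3 * 0.092 = 5.5476 kg/day

5.5476 kg/day


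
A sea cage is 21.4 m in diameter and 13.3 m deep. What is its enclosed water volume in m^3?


r = d/2 = 21.4/2 = 10.7 m
Base area = pi*r^2 = pi*10.7^2 = 359.68094 m^2
Volume = 359.68094 * 13.3 = 4783.76 m^3

4783.76 m^3


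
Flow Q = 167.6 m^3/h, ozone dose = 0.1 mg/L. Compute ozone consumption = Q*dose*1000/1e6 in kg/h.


O3 demand (mg/h) = Q * dose * 1000 = 167.6 * 0.1 * 1000 = 16760 mg/h
Convert mg to kg: 16760 / 1e6 = 0.01676 kg/h

0.01676 kg/h


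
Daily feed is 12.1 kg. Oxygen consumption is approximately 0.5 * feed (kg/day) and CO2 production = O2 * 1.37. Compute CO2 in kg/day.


O2 = 12.1 * 0.5 = 6.05
CO2 = 6.05 * 1.37 = 8.2885

8.2885 kg/day


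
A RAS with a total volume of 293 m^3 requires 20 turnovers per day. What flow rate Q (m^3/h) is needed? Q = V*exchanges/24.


Daily recirculation volume = 293 m^3 * 20 = 5860 m^3/day
Flow rate Q = daily volume / 24 h = 5860 / 24 = 244.167 m^3/h

244.167 m^3/h


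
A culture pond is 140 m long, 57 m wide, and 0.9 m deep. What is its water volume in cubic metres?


Base area = L * W = 140 * 57 = 7980 m^2
Volume = area * depth = 7980 * 0.9 = 7182 m^3

7182 m^3


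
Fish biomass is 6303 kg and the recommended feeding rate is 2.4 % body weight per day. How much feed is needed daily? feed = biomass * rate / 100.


Feeding rate fraction = 2.4% / 100 = 0.024
Daily feed = 6303 kg * 0.024 = 151.272 kg/day

151.272 kg/day


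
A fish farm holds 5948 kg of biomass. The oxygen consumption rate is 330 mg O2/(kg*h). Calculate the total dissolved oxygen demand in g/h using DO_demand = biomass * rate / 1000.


Total O2 consumption (mg/h) = 5948 kg * 330 mg/(kg*h) = 1962840 mg/h
Convert to g/h: 1962840 / 1000 = 1962.84 g/h

1962.84 g/h


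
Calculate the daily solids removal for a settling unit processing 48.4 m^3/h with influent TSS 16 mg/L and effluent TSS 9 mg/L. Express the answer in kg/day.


Concentration drop: TSS_in - TSS_out = 16 - 9 = 7 mg/L
Hourly solids removed = Q * dTSS = 48.4 m^3/h * 7 mg/L = 338.8 g/h  (m^3/h * mg/L = g/h)
Daily solids removed = 338.8 * 24 = 8131.2 g/day
Convert g to kg: 8131.2 / 1000 = 8.1312 kg/day

8.1312 kg/day


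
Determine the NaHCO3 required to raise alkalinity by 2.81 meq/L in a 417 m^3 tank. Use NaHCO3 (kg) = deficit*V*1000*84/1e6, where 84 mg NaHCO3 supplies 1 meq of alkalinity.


Tank volume in L = 417 m^3 * 1000 = 417000 L
Total meq required = 2.81 meq/L * 417000 L = 1171770 meq
NaHCO3 mass = 1171770 meq * 84 mg/meq / 1e6 = 98.4287 kg

98.4287 kg


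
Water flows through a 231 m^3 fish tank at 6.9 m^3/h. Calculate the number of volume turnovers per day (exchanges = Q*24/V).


Daily flow volume = 6.9 m^3/h * 24 h = 165.6 m^3/day
Exchanges = daily flow / tank volume = 165.6 / 231 = 0.716883 exchanges/day

0.716883 exchanges/day


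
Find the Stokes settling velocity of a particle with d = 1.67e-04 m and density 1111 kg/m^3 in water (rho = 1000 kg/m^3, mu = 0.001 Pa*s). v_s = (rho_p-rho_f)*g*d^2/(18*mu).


Density difference: rho_p - rho_f = 1111 - 1000 = 111 kg/m^3
d^2 = (1.67e-04)^2 = 2.7889e-08 m^2
Numerator = (rho_p - rho_f) * g * d^2 = 111 * 9.81 * 2.7889e-08 = 3.0368611e-05
Denominator = 18 * mu = 18 * 0.001 = 0.018
v_s = 3.0368611e-05 / 0.018 = 0.00168715 m/s
Check: Re = rho_f * v_s * d / mu = 1000 * 0.00168715 * 1.67e-04 / 0.001 = 0.282 < 1, so Stokes' law applies.

0.00168715 m/s


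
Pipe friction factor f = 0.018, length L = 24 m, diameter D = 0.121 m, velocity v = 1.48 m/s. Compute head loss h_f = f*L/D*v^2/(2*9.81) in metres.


v^2 = 1.48^2 = 2.1904 m^2/s^2
L/D = 24/0.121 = 198.34711
h_f = f*(L/D)*v^2/(2g) = 0.018 * 198.34711 * 2.1904 / 19.62 = 0.398587 m

0.398587 m


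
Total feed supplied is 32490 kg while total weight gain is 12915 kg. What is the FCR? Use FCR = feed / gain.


FCR = feed consumed / weight gained
FCR = 32490 kg / 12915 kg = 2.51568

2.51568


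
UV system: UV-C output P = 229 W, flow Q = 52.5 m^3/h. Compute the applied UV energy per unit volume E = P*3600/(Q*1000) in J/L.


Energy delivered per hour = 229 W * 3600 s = 824400 J/h
Volume treated per hour = 52.5 m^3/h * 1000 = 52500 L/h
dose = 824400 / 52500 = 15.7029 J/L

15.7029 J/L


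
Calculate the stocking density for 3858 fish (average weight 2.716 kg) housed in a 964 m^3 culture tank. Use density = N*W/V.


Total biomass = 3858 fish * 2.716 kg = 10478.328 kg
Density = total biomass / volume = 10478.328 / 964 = 10.8696 kg/m^3

10.8696 kg/m^3


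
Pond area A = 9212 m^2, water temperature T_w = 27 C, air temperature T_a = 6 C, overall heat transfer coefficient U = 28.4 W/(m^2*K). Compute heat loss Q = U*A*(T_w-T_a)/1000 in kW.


Temperature difference dT = 27 - 6 = 21 K
Heat loss (W) = U * A * dT = 28.4 * 9212 * 21 = 5494036.8 W
Convert to kW: 5494036.8 / 1000 = 5494.0368 kW

5494.0368 kW


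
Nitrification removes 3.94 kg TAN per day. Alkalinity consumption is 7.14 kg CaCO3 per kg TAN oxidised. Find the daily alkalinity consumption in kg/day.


Alkalinity factor: 7.14 kg CaCO3 consumed per kg TAN nitrified
alk = 3.94 kg TAN * 7.14 = 28.1316 kg CaCO3/day

28.1316 kg CaCO3/day


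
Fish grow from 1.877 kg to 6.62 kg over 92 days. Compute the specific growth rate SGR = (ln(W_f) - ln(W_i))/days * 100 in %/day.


ln(W_f) = ln(6.62) = 1.8900954
ln(W_i) = ln(1.877) = 0.62967476
ln(W_f) - ln(W_i) = 1.8900954 - 0.62967476 = 1.2604206
SGR = 1.2604206 / 92 * 100 = 1.37002 %/day

1.37002 %/day


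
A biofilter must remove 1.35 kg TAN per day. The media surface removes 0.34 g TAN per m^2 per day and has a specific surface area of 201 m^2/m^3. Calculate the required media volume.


A = 1.35*1000 / 0.34 = 3970.5882 m^2
V = 3970.5882 / 201 = 19.7542

19.7542 m^3


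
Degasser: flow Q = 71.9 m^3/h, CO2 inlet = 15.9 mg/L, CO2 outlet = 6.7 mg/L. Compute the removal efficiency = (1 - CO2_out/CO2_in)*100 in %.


CO2_out / CO2_in = 6.7 / 15.9 = 0.42138365
Fraction remaining = 0.42138365
efficiency = (1 - 0.42138365) * 100 = 57.8616 %

57.8616 %


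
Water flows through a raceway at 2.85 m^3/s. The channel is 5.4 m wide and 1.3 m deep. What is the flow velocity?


Cross-sectional area = W * d = 5.4 * 1.3 = 7.02 m^2
Velocity = Q / A = 2.85 / 7.02 = 0.405983 m/s

0.405983 m/s


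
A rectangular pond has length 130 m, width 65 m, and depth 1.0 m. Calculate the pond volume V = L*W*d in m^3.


Base area = L * W = 130 * 65 = 8450 m^2
Volume = area * depth = 8450 * 1.0 = 8450 m^3

8450 m^3


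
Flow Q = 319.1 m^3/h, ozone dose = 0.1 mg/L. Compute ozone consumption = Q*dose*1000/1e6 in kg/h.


O3 demand (mg/h) = Q * dose * 1000 = 319.1 * 0.1 * 1000 = 31910 mg/h
Convert mg to kg: 31910 / 1e6 = 0.03191 kg/h

0.03191 kg/h


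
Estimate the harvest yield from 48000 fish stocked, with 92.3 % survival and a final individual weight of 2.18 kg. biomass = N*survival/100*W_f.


Survivors = 48000 * 92.3/100 = 44304 fish
Harvest biomass = survivors * W_f = 44304 * 2.18 = 96582.72 kg

96582.72 kg


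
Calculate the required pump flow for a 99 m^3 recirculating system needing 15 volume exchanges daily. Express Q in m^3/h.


Daily recirculation volume = 99 m^3 * 15 = 1485 m^3/day
Flow rate Q = daily volume / 24 h = 1485 / 24 = 61.875 m^3/h

61.875 m^3/h


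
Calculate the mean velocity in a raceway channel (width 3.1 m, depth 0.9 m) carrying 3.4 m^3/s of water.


Cross-sectional area = W * d = 3.1 * 0.9 = 2.79 m^2
Velocity = Q / A = 3.4 / 2.79 = 1.21864 m/s

1.21864 m/s


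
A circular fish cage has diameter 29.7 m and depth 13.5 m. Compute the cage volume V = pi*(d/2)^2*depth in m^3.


r = d/2 = 29.7/2 = 14.85 m
Base area = pi*r^2 = pi*14.85^2 = 692.79187 m^2
Volume = 692.79187 * 13.5 = 9352.69 m^3

9352.69 m^3


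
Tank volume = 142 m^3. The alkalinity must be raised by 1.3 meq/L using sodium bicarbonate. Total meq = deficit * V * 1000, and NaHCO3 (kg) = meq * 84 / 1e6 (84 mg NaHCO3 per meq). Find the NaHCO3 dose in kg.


Tank volume in L = 142 m^3 * 1000 = 142000 L
Total meq required = 1.3 meq/L * 142000 L = 184600 meq
NaHCO3 mass = 184600 meq * 84 mg/meq / 1e6 = 15.5064 kg

15.5064 kg


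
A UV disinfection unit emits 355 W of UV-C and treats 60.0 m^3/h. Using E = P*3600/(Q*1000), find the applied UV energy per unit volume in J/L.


Energy delivered per hour = 355 W * 3600 s = 1278000 J/h
Volume treated per hour = 60.0 m^3/h * 1000 = 60000 L/h
dose = 1278000 / 60000 = 21.3 J/L

21.3 J/L


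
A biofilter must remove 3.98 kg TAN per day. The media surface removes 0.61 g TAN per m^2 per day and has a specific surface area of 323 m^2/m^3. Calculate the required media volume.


A = 3.98*1000 / 0.61 = 6524.5902 m^2
V = 6524.5902 / 323 = 20.2

20.2 m^3


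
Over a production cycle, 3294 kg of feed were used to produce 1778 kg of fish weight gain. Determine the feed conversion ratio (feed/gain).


FCR = feed consumed / weight gained
FCR = 3294 kg / 1778 kg = 1.85264

1.85264


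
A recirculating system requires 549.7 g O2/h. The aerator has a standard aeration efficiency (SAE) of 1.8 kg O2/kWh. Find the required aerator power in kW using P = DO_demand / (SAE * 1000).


SAE in g O2/kWh = 1.8 * 1000 = 1800 g/kWh
P = DO_demand / SAE_g = 549.7 / 1800 = 0.305389 kW

0.305389 kW


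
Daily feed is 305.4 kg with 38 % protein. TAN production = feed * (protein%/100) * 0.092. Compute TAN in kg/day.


Protein in feed = 305.4 * 38/100 = 116.052 kg/day
TAN = protein * 0.092 = 116.052 * 0.092 = 10.676784 kg/day

10.676784 kg/day


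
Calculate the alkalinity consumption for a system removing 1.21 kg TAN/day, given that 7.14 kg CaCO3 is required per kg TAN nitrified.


Alkalinity factor: 7.14 kg CaCO3 consumed per kg TAN nitrified
alk = 1.21 kg TAN * 7.14 = 8.6394 kg CaCO3/day

8.6394 kg CaCO3/day


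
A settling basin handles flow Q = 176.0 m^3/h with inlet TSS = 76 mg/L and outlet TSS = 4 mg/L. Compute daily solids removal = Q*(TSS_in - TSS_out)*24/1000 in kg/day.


Concentration drop: TSS_in - TSS_out = 76 - 4 = 72 mg/L
Hourly solids removed = Q * dTSS = 176.0 m^3/h * 72 mg/L = 12672 g/h  (m^3/h * mg/L = g/h)
Daily solids removed = 12672 * 24 = 304128 g/day
Convert g to kg: 304128 / 1000 = 304.128 kg/day

304.128 kg/day


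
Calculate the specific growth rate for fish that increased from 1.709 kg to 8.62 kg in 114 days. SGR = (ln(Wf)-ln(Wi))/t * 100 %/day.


ln(W_f) = ln(8.62) = 2.1540851
ln(W_i) = ln(1.709) = 0.5359084
ln(W_f) - ln(W_i) = 2.1540851 - 0.5359084 = 1.6181767
SGR = 1.6181767 / 114 * 100 = 1.41945 %/day

1.41945 %/day


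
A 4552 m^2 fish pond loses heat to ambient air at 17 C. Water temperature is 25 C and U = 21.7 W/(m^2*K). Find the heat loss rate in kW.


Temperature difference dT = 25 - 17 = 8 K
Heat loss (W) = U * A * dT = 21.7 * 4552 * 8 = 790227.2 W
Convert to kW: 790227.2 / 1000 = 790.2272 kW

790.2272 kW


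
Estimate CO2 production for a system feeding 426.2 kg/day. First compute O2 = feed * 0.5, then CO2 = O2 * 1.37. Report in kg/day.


O2 = 426.2 * 0.5 = 213.1
CO2 = 213.1 * 1.37 = 291.947

291.947 kg/day


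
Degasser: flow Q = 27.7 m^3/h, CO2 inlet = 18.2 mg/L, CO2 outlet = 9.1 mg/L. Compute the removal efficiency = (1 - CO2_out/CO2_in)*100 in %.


CO2_out / CO2_in = 9.1 / 18.2 = 0.5
Fraction remaining = 0.5
efficiency = (1 - 0.5) * 100 = 50 %

50 %


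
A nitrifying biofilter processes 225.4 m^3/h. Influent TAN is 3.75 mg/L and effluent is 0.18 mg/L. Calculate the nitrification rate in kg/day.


Concentration drop: TAN_in - TAN_out = 3.75 - 0.18 = 3.57 mg/L
Hourly TAN removed = Q * dTAN = 225.4 m^3/h * 3.57 mg/L = 804.678 g/h  (m^3/h * mg/L = g/h)
Daily TAN removed = 804.678 * 24 = 19312.272 g/day
Convert to kg/day: 19312.272 / 1000 = 19.312272 kg/day

19.312272 kg/day


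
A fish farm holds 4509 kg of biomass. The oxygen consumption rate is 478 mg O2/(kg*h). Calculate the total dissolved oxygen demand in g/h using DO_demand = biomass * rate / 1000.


Total O2 consumption (mg/h) = 4509 kg * 478 mg/(kg*h) = 2155302 mg/h
Convert to g/h: 2155302 / 1000 = 2155.302 g/h

2155.302 g/h


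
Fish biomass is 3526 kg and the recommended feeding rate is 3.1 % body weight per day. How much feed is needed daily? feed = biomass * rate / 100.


Feeding rate fraction = 3.1% / 100 = 0.031
Daily feed = 3526 kg * 0.031 = 109.306 kg/day

109.306 kg/day


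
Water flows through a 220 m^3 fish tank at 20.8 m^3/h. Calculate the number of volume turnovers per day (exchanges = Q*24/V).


Daily flow volume = 20.8 m^3/h * 24 h = 499.2 m^3/day
Exchanges = daily flow / tank volume = 499.2 / 220 = 2.26909 exchanges/day

2.26909 exchanges/day


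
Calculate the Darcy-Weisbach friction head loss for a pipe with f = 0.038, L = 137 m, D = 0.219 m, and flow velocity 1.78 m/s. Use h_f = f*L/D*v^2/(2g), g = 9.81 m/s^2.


v^2 = 1.78^2 = 3.1684 m^2/s^2
L/D = 137/0.219 = 625.57078
h_f = f*(L/D)*v^2/(2g) = 0.038 * 625.57078 * 3.1684 / 19.62 = 3.83885 m

3.83885 m


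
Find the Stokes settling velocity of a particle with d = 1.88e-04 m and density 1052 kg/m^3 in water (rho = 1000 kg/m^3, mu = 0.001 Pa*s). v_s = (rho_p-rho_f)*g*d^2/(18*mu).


Density difference: rho_p - rho_f = 1052 - 1000 = 52 kg/m^3
d^2 = (1.88e-04)^2 = 3.5344e-08 m^2
Numerator = (rho_p - rho_f) * g * d^2 = 52 * 9.81 * 3.5344e-08 = 1.8029681e-05
Denominator = 18 * mu = 18 * 0.001 = 0.018
v_s = 1.8029681e-05 / 0.018 = 0.00100165 m/s
Check: Re = rho_f * v_s * d / mu = 1000 * 0.00100165 * 1.88e-04 / 0.001 = 0.188 < 1, so Stokes' law applies.

0.00100165 m/s


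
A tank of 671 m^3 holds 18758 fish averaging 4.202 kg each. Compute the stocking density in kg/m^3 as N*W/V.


Total biomass = 18758 fish * 4.202 kg = 78821.116 kg
Density = total biomass / volume = 78821.116 / 671 = 117.468 kg/m^3

117.468 kg/m^3


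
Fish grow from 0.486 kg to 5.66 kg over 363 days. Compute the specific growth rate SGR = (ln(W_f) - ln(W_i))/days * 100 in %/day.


ln(W_f) = ln(5.66) = 1.7334239
ln(W_i) = ln(0.486) = -0.72154666
ln(W_f) - ln(W_i) = 1.7334239 - -0.72154666 = 2.4549706
SGR = 2.4549706 / 363 * 100 = 0.6763 %/day

0.6763 %/day


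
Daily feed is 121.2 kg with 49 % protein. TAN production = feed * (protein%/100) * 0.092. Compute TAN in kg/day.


Protein in feed = 121.2 * 49/100 = 59.388 kg/day
TAN = protein * 0.092 = 59.388 * 0.092 = 5.463696 kg/day

5.463696 kg/day


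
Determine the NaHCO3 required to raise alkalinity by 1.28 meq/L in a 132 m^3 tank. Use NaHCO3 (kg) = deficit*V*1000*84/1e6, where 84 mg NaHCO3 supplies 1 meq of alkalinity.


Tank volume in L = 132 m^3 * 1000 = 132000 L
Total meq required = 1.28 meq/L * 132000 L = 168960 meq
NaHCO3 mass = 168960 meq * 84 mg/meq / 1e6 = 14.1926 kg

14.1926 kg


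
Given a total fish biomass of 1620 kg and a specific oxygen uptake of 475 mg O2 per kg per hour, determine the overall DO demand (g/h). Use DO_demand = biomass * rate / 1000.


Total O2 consumption (mg/h) = 1620 kg * 475 mg/(kg*h) = 769500 mg/h
Convert to g/h: 769500 / 1000 = 769.5 g/h

769.5 g/h


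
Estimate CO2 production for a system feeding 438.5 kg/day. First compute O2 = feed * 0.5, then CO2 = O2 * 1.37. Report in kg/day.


O2 = 438.5 * 0.5 = 219.25
CO2 = 219.25 * 1.37 = 300.3725

300.3725 kg/day


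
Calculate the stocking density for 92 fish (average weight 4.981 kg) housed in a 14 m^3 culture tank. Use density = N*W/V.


Total biomass = 92 fish * 4.981 kg = 458.252 kg
Density = total biomass / volume = 458.252 / 14 = 32.7323 kg/m^3

32.7323 kg/m^3


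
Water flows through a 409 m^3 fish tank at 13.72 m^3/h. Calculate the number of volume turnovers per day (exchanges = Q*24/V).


Daily flow volume = 13.72 m^3/h * 24 h = 329.28 m^3/day
Exchanges = daily flow / tank volume = 329.28 / 409 = 0.805086 exchanges/day

0.805086 exchanges/day


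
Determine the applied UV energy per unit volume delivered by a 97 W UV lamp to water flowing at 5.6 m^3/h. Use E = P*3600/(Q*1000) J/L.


Energy delivered per hour = 97 W * 3600 s = 349200 J/h
Volume treated per hour = 5.6 m^3/h * 1000 = 5600 L/h
dose = 349200 / 5600 = 62.3571 J/L

62.3571 J/L


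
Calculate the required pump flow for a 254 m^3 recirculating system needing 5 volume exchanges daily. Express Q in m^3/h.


Daily recirculation volume = 254 m^3 * 5 = 1270 m^3/day
Flow rate Q = daily volume / 24 h = 1270 / 24 = 52.9167 m^3/h

52.9167 m^3/h


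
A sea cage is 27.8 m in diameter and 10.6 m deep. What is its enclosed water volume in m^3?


r = d/2 = 27.8/2 = 13.9 m
Base area = pi*r^2 = pi*13.9^2 = 606.98712 m^2
Volume = 606.98712 * 10.6 = 6434.06 m^3

6434.06 m^3


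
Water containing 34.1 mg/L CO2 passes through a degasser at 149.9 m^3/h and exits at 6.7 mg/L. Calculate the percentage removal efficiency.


CO2_out / CO2_in = 6.7 / 34.1 = 0.19648094
Fraction remaining = 0.19648094
efficiency = (1 - 0.19648094) * 100 = 80.3519 %

80.3519 %


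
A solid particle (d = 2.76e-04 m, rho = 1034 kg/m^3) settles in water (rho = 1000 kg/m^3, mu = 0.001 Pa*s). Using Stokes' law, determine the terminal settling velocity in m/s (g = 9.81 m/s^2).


Density difference: rho_p - rho_f = 1034 - 1000 = 34 kg/m^3
d^2 = (2.76e-04)^2 = 7.6176e-08 m^2
Numerator = (rho_p - rho_f) * g * d^2 = 34 * 9.81 * 7.6176e-08 = 2.5407743e-05
Denominator = 18 * mu = 18 * 0.001 = 0.018
v_s = 2.5407743e-05 / 0.018 = 0.00141154 m/s
Check: Re = rho_f * v_s * d / mu = 1000 * 0.00141154 * 2.76e-04 / 0.001 = 0.39 < 1, so Stokes' law applies.

0.00141154 m/s


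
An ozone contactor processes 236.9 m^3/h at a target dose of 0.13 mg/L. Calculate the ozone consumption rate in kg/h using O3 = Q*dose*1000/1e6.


O3 demand (mg/h) = Q * dose * 1000 = 236.9 * 0.13 * 1000 = 30797 mg/h
Convert mg to kg: 30797 / 1e6 = 0.030797 kg/h

0.030797 kg/h


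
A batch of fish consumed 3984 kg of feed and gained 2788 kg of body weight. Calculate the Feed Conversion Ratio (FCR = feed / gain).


FCR = feed consumed / weight gained
FCR = 3984 kg / 2788 kg = 1.42898

1.42898


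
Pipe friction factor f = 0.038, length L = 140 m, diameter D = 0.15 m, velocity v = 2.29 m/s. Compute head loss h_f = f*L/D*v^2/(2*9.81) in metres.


v^2 = 2.29^2 = 5.2441 m^2/s^2
L/D = 140/0.15 = 933.33333
h_f = f*(L/D)*v^2/(2g) = 0.038 * 933.33333 * 5.2441 / 19.62 = 9.47965 m

9.47965 m


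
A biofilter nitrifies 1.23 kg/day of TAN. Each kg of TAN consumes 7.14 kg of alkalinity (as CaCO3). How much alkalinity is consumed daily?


Alkalinity factor: 7.14 kg CaCO3 consumed per kg TAN nitrified
alk = 1.23 kg TAN * 7.14 = 8.7822 kg CaCO3/day

8.7822 kg CaCO3/day


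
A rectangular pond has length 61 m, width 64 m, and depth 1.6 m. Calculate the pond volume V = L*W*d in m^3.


Base area = L * W = 61 * 64 = 3904 m^2
Volume = area * depth = 3904 * 1.6 = 6246.4 m^3

6246.4 m^3


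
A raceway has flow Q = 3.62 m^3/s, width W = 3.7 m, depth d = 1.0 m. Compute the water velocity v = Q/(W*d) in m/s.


Cross-sectional area = W * d = 3.7 * 1.0 = 3.7 m^2
Velocity = Q / A = 3.62 / 3.7 = 0.978378 m/s

0.978378 m/s


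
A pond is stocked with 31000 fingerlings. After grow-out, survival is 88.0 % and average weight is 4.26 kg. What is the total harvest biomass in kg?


Survivors = 31000 * 88.0/100 = 27280 fish
Harvest biomass = survivors * W_f = 27280 * 4.26 = 116212.8 kg

116212.8 kg


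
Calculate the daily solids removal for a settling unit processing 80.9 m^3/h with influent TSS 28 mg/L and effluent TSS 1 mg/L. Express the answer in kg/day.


Concentration drop: TSS_in - TSS_out = 28 - 1 = 27 mg/L
Hourly solids removed = Q * dTSS = 80.9 m^3/h * 27 mg/L = 2184.3 g/h  (m^3/h * mg/L = g/h)
Daily solids removed = 2184.3 * 24 = 52423.2 g/day
Convert g to kg: 52423.2 / 1000 = 52.4232 kg/day

52.4232 kg/day


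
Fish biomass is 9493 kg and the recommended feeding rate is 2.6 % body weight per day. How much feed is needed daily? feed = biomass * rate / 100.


Feeding rate fraction = 2.6% / 100 = 0.026
Daily feed = 9493 kg * 0.026 = 246.818 kg/day

246.818 kg/day


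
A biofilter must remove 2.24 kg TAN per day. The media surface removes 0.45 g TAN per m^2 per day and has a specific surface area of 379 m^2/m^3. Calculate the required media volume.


A = 2.24*1000 / 0.45 = 4977.7778 m^2
V = 4977.7778 / 379 = 13.134

13.134 m^3


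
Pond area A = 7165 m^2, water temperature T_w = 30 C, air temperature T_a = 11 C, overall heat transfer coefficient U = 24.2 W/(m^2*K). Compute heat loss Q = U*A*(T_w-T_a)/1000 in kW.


Temperature difference dT = 30 - 11 = 19 K
Heat loss (W) = U * A * dT = 24.2 * 7165 * 19 = 3294467 W
Convert to kW: 3294467 / 1000 = 3294.467 kW

3294.467 kW


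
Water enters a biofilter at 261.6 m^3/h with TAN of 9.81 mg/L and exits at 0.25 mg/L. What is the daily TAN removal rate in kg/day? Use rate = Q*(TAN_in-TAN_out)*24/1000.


Concentration drop: TAN_in - TAN_out = 9.81 - 0.25 = 9.56 mg/L
Hourly TAN removed = Q * dTAN = 261.6 m^3/h * 9.56 mg/L = 2500.896 g/h  (m^3/h * mg/L = g/h)
Daily TAN removed = 2500.896 * 24 = 60021.504 g/day
Convert to kg/day: 60021.504 / 1000 = 60.021504 kg/day

60.021504 kg/day


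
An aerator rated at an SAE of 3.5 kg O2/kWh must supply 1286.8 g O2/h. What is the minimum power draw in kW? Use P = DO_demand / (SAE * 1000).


SAE in g O2/kWh = 3.5 * 1000 = 3500 g/kWh
P = DO_demand / SAE_g = 1286.8 / 3500 = 0.367657 kW

0.367657 kW


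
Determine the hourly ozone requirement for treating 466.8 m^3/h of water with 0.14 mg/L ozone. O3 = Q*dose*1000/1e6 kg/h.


O3 demand (mg/h) = Q * dose * 1000 = 466.8 * 0.14 * 1000 = 65352 mg/h
Convert mg to kg: 65352 / 1e6 = 0.065352 kg/h

0.065352 kg/h


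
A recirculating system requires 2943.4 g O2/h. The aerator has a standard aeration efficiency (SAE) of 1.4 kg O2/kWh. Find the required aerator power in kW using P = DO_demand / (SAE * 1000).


SAE in g O2/kWh = 1.4 * 1000 = 1400 g/kWh
P = DO_demand / SAE_g = 2943.4 / 1400 = 2.10243 kW

2.10243 kW


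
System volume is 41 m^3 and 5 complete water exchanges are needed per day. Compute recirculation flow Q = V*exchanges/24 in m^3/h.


Daily recirculation volume = 41 m^3 * 5 = 205 m^3/day
Flow rate Q = daily volume / 24 h = 205 / 24 = 8.54167 m^3/h

8.54167 m^3/h


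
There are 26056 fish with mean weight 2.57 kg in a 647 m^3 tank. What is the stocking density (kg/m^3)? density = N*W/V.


Total biomass = 26056 fish * 2.57 kg = 66963.92 kg
Density = total biomass / volume = 66963.92 / 647 = 103.499 kg/m^3

103.499 kg/m^3


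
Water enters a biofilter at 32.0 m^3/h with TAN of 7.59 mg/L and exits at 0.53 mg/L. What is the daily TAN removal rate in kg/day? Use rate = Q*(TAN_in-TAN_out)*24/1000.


Concentration drop: TAN_in - TAN_out = 7.59 - 0.53 = 7.06 mg/L
Hourly TAN removed = Q * dTAN = 32.0 m^3/h * 7.06 mg/L = 225.92 g/h  (m^3/h * mg/L = g/h)
Daily TAN removed = 225.92 * 24 = 5422.08 g/day
Convert to kg/day: 5422.08 / 1000 = 5.42208 kg/day

5.42208 kg/day


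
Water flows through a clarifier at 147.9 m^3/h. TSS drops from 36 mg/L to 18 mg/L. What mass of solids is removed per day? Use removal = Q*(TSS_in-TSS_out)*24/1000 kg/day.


Concentration drop: TSS_in - TSS_out = 36 - 18 = 18 mg/L
Hourly solids removed = Q * dTSS = 147.9 m^3/h * 18 mg/L = 2662.2 g/h  (m^3/h * mg/L = g/h)
Daily solids removed = 2662.2 * 24 = 63892.8 g/day
Convert g to kg: 63892.8 / 1000 = 63.8928 kg/day

63.8928 kg/day


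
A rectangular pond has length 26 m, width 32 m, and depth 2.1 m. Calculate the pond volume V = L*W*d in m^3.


Base area = L * W = 26 * 32 = 832 m^2
Volume = area * depth = 832 * 2.1 = 1747.2 m^3

1747.2 m^3


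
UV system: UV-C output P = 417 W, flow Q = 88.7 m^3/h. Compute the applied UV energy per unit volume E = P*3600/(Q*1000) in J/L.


Energy delivered per hour = 417 W * 3600 s = 1501200 J/h
Volume treated per hour = 88.7 m^3/h * 1000 = 88700 L/h
dose = 1501200 / 88700 = 16.9245 J/L

16.9245 J/L


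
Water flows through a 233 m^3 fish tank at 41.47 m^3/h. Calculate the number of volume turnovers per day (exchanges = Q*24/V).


Daily flow volume = 41.47 m^3/h * 24 h = 995.28 m^3/day
Exchanges = daily flow / tank volume = 995.28 / 233 = 4.27159 exchanges/day

4.27159 exchanges/day


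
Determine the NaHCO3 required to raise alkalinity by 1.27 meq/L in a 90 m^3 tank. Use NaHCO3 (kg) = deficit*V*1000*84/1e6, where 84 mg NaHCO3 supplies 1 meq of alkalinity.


Tank volume in L = 90 m^3 * 1000 = 90000 L
Total meq required = 1.27 meq/L * 90000 L = 114300 meq
NaHCO3 mass = 114300 meq * 84 mg/meq / 1e6 = 9.6012 kg

9.6012 kg


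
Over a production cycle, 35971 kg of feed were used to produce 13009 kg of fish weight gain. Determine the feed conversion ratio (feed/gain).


FCR = feed consumed / weight gained
FCR = 35971 kg / 13009 kg = 2.76509

2.76509


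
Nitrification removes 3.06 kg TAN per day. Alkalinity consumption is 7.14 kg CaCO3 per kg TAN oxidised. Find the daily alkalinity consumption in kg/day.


Alkalinity factor: 7.14 kg CaCO3 consumed per kg TAN nitrified
alk = 3.06 kg TAN * 7.14 = 21.8484 kg CaCO3/day

21.8484 kg CaCO3/day


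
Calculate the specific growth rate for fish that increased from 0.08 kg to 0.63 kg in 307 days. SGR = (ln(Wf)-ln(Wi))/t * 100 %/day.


ln(W_f) = ln(0.63) = -0.46203546
ln(W_i) = ln(0.08) = -2.5257286
ln(W_f) - ln(W_i) = -0.46203546 - -2.5257286 = 2.0636931
SGR = 2.0636931 / 307 * 100 = 0.672213 %/day

0.672213 %/day


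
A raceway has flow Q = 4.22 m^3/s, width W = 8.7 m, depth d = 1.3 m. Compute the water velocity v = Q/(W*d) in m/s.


Cross-sectional area = W * d = 8.7 * 1.3 = 11.31 m^2
Velocity = Q / A = 4.22 / 11.31 = 0.373121 m/s

0.373121 m/s


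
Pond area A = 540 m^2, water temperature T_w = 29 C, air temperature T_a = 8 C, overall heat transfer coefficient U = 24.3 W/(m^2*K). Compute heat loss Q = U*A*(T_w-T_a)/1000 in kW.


Temperature difference dT = 29 - 8 = 21 K
Heat loss (W) = U * A * dT = 24.3 * 540 * 21 = 275562 W
Convert to kW: 275562 / 1000 = 275.562 kW

275.562 kW


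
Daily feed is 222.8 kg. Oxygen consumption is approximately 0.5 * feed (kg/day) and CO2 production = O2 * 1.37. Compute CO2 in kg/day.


O2 = 222.8 * 0.5 = 111.4
CO2 = 111.4 * 1.37 = 152.618

152.618 kg/day


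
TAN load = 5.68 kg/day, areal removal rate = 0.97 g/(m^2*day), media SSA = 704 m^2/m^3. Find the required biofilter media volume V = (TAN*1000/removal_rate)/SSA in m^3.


A = 5.68*1000 / 0.97 = 5855.6701 m^2
V = 5855.6701 / 704 = 8.31771

8.31771 m^3


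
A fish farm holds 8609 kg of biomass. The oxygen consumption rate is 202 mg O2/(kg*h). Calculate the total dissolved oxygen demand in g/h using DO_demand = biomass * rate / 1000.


Total O2 consumption (mg/h) = 8609 kg * 202 mg/(kg*h) = 1739018 mg/h
Convert to g/h: 1739018 / 1000 = 1739.018 g/h

1739.018 g/h


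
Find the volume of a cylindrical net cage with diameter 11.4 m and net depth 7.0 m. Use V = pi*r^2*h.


r = d/2 = 11.4/2 = 5.7 m
Base area = pi*r^2 = pi*5.7^2 = 102.07035 m^2
Volume = 102.07035 * 7.0 = 714.492 m^3

714.492 m^3


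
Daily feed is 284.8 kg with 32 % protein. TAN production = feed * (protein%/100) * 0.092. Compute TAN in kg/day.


Protein in feed = 284.8 * 32/100 = 91.136 kg/day
TAN = protein * 0.092 = 91.136 * 0.092 = 8.384512 kg/day

8.384512 kg/day


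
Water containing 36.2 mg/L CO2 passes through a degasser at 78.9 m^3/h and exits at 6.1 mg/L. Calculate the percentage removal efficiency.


CO2_out / CO2_in = 6.1 / 36.2 = 0.16850829
Fraction remaining = 0.16850829
efficiency = (1 - 0.16850829) * 100 = 83.1492 %

83.1492 %


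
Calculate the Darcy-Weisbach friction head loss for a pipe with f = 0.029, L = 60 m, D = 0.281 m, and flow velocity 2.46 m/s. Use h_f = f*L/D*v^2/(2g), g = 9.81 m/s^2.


v^2 = 2.46^2 = 6.0516 m^2/s^2
L/D = 60/0.281 = 213.52313
h_f = f*(L/D)*v^2/(2g) = 0.029 * 213.52313 * 6.0516 / 19.62 = 1.90992 m

1.90992 m


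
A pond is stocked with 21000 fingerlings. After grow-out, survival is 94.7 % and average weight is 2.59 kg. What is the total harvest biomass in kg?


Survivors = 21000 * 94.7/100 = 19887 fish
Harvest biomass = survivors * W_f = 19887 * 2.59 = 51507.33 kg

51507.33 kg


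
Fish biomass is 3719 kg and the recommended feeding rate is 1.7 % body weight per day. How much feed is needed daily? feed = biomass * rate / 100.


Feeding rate fraction = 1.7% / 100 = 0.017
Daily feed = 3719 kg * 0.017 = 63.223 kg/day

63.223 kg/day


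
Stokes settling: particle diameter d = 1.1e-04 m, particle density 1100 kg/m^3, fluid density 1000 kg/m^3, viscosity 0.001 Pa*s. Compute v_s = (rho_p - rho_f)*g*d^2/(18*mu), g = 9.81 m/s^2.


Density difference: rho_p - rho_f = 1100 - 1000 = 100 kg/m^3
d^2 = (1.1e-04)^2 = 1.21e-08 m^2
Numerator = (rho_p - rho_f) * g * d^2 = 100 * 9.81 * 1.21e-08 = 1.18701e-05
Denominator = 18 * mu = 18 * 0.001 = 0.018
v_s = 1.18701e-05 / 0.018 = 6.5945e-04 m/s
Check: Re = rho_f * v_s * d / mu = 1000 * 6.5945e-04 * 1.1e-04 / 0.001 = 0.0725 < 1, so Stokes' law applies.

6.5945e-04 m/s


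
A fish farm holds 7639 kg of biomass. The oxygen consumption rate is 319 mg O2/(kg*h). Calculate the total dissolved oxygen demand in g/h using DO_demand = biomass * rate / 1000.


Total O2 consumption (mg/h) = 7639 kg * 319 mg/(kg*h) = 2436841 mg/h
Convert to g/h: 2436841 / 1000 = 2436.841 g/h

2436.841 g/h


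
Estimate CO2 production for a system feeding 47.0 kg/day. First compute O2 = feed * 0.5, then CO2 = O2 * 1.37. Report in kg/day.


O2 = 47.0 * 0.5 = 23.5
CO2 = 23.5 * 1.37 = 32.195

32.195 kg/day


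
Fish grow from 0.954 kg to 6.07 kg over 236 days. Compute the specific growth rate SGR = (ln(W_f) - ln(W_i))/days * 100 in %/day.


ln(W_f) = ln(6.07) = 1.8033586
ln(W_i) = ln(0.954) = -0.047091608
ln(W_f) - ln(W_i) = 1.8033586 - -0.047091608 = 1.8504502
SGR = 1.8504502 / 236 * 100 = 0.784089 %/day

0.784089 %/day


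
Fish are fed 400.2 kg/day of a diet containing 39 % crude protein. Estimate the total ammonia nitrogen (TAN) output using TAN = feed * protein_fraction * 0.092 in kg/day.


Protein in feed = 400.2 * 39/100 = 156.078 kg/day
TAN = protein * 0.092 = 156.078 * 0.092 = 14.359176 kg/day

14.359176 kg/day


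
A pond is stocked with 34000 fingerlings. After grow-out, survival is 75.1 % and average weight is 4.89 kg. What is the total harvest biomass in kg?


Survivors = 34000 * 75.1/100 = 25534 fish
Harvest biomass = survivors * W_f = 25534 * 4.89 = 124861.26 kg

124861.26 kg


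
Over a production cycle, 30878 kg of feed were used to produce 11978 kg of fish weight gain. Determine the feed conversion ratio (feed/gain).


FCR = feed consumed / weight gained
FCR = 30878 kg / 11978 kg = 2.57789

2.57789


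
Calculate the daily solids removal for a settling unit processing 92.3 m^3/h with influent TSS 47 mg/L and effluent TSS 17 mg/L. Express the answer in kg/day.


Concentration drop: TSS_in - TSS_out = 47 - 17 = 30 mg/L
Hourly solids removed = Q * dTSS = 92.3 m^3/h * 30 mg/L = 2769 g/h  (m^3/h * mg/L = g/h)
Daily solids removed = 2769 * 24 = 66456 g/day
Convert g to kg: 66456 / 1000 = 66.456 kg/day

66.456 kg/day


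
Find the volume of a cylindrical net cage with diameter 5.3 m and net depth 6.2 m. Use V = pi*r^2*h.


r = d/2 = 5.3/2 = 2.65 m
Base area = pi*r^2 = pi*2.65^2 = 22.061834 m^2
Volume = 22.061834 * 6.2 = 136.783 m^3

136.783 m^3


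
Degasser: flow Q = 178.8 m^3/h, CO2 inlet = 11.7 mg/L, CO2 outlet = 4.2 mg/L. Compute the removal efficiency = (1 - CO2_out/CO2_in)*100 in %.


CO2_out / CO2_in = 4.2 / 11.7 = 0.35897436
Fraction remaining = 0.35897436
efficiency = (1 - 0.35897436) * 100 = 64.1026 %

64.1026 %


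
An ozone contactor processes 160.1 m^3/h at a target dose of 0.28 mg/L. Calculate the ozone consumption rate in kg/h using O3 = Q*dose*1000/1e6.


O3 demand (mg/h) = Q * dose * 1000 = 160.1 * 0.28 * 1000 = 44828 mg/h
Convert mg to kg: 44828 / 1e6 = 0.044828 kg/h

0.044828 kg/h


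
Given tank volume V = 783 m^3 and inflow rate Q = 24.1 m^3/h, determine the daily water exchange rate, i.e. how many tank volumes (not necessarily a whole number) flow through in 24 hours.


Daily flow volume = 24.1 m^3/h * 24 h = 578.4 m^3/day
Exchanges = daily flow / tank volume = 578.4 / 783 = 0.738697 exchanges/day

0.738697 exchanges/day


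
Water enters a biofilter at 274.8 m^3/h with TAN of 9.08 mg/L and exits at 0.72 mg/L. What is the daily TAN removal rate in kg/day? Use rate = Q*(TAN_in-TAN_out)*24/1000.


Concentration drop: TAN_in - TAN_out = 9.08 - 0.72 = 8.36 mg/L
Hourly TAN removed = Q * dTAN = 274.8 m^3/h * 8.36 mg/L = 2297.328 g/h  (m^3/h * mg/L = g/h)
Daily TAN removed = 2297.328 * 24 = 55135.872 g/day
Convert to kg/day: 55135.872 / 1000 = 55.135872 kg/day

55.135872 kg/day
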